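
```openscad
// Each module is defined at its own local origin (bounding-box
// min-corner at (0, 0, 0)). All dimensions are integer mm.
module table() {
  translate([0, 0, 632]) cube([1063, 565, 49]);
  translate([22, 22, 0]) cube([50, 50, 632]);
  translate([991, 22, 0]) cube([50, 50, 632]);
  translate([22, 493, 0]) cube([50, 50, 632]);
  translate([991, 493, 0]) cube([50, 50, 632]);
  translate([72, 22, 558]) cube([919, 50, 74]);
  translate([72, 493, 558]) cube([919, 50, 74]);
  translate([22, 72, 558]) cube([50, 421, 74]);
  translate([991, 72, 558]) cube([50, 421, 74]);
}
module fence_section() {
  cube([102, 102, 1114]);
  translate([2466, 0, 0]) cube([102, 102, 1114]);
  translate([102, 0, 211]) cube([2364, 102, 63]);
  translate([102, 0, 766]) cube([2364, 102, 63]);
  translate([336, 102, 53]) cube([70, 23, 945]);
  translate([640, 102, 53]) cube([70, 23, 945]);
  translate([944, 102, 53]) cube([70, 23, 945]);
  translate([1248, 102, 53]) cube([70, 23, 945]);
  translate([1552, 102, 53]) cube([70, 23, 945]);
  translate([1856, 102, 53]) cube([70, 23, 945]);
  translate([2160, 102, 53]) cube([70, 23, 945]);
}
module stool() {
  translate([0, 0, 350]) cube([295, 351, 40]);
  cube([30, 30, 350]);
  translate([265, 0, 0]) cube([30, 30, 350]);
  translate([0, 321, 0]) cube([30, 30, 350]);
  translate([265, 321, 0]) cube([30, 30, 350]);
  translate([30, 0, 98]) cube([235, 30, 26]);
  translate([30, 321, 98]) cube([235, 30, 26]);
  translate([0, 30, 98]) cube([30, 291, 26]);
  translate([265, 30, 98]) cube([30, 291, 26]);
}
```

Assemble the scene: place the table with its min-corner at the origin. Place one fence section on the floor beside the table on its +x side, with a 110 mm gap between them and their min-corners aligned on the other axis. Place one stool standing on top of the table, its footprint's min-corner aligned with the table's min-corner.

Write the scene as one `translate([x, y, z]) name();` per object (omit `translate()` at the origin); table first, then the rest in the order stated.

table();
translate([1173, 0, 0]) fence_section();
translate([0, 0, 681]) stool();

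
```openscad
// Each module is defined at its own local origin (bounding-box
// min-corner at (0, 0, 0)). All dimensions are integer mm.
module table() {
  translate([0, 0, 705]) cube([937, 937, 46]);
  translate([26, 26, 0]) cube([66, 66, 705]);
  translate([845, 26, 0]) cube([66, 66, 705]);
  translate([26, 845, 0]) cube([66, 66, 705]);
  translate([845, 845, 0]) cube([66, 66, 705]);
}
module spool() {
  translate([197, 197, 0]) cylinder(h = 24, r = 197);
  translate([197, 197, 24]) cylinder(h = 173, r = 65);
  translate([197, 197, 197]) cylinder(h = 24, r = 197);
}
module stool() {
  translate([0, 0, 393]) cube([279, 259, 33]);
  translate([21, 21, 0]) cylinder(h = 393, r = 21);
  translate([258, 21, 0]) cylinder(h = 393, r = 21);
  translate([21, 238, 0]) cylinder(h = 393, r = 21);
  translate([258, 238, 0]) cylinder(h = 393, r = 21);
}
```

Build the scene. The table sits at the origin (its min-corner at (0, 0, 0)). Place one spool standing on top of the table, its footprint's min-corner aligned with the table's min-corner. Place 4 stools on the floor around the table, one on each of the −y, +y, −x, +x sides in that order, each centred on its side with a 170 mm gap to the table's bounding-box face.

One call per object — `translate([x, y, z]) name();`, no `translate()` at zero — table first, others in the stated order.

table();
translate([0, 0, 751]) spool();
translate([329, -429, 0]) stool();
translate([329, 1107, 0]) stool();
translate([-449, 339, 0]) stool();
translate([1107, 339, 0]) stool();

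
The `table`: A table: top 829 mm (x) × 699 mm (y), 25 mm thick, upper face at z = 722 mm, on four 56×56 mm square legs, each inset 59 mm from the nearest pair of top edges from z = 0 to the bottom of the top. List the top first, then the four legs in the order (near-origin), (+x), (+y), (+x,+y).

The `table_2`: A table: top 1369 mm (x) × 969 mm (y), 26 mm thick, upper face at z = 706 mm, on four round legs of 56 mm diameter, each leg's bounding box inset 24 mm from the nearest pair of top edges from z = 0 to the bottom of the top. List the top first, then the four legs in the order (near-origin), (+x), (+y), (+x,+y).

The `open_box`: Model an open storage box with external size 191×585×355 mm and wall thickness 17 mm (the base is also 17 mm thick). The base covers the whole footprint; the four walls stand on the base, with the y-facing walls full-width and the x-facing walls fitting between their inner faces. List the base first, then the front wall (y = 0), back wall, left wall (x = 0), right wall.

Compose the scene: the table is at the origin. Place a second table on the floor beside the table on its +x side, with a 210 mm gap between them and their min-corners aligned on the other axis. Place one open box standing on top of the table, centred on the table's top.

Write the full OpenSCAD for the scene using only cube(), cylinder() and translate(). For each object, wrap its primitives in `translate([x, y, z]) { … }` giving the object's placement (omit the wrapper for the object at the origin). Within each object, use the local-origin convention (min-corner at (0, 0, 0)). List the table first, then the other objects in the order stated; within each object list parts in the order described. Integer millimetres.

translate([0, 0, 697]) cube([829, 699, 25]);
translate([59, 59, 0]) cube([56, 56, 697]);
translate([714, 59, 0]) cube([56, 56, 697]);
translate([59, 584, 0]) cube([56, 56, 697]);
translate([714, 584, 0]) cube([56, 56, 697]);
translate([1039, 0, 0]) {
  translate([0, 0, 680]) cube([1369, 969, 26]);
  translate([52, 52, 0]) cylinder(h = 680, r = 28);
  translate([1317, 52, 0]) cylinder(h = 680, r = 28);
  translate([52, 917, 0]) cylinder(h = 680, r = 28);
  translate([1317, 917, 0]) cylinder(h = 680, r = 28);
}
translate([319, 57, 722]) {
  cube([191, 585, 17]);
  translate([0, 0, 17]) cube([191, 17, 338]);
  translate([0, 568, 17]) cube([191, 17, 338]);
  translate([0, 17, 17]) cube([17, 551, 338]);
  translate([174, 17, 17]) cube([17, 551, 338]);
}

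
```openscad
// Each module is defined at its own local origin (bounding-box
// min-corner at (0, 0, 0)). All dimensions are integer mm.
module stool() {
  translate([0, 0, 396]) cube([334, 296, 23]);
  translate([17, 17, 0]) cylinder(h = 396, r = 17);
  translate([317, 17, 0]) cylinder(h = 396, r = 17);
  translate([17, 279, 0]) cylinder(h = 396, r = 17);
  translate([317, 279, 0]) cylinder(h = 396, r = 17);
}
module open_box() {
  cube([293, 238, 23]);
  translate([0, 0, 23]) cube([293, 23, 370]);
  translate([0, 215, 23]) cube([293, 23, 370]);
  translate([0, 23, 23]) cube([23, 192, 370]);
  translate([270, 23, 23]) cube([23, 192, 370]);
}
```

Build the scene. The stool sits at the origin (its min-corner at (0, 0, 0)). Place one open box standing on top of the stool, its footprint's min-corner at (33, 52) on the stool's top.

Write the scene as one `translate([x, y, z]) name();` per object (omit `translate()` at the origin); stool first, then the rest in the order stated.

stool();
translate([33, 52, 419]) open_box();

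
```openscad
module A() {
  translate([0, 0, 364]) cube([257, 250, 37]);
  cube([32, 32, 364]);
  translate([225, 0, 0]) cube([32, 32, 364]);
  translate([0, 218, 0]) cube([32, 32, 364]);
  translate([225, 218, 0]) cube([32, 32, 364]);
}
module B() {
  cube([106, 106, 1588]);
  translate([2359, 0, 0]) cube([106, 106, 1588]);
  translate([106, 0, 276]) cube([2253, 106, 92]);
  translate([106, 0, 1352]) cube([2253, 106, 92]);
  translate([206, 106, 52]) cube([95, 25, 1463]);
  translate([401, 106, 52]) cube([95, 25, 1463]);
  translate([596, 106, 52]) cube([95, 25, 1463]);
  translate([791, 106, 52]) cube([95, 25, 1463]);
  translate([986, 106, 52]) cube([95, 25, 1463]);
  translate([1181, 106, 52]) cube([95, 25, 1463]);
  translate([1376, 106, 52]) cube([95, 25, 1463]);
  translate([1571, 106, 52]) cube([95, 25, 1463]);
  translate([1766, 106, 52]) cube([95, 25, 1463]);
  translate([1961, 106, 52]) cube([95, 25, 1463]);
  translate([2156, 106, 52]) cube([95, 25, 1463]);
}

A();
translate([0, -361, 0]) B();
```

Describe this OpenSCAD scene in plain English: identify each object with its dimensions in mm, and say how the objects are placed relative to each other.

A is a four-legged stool. The seat is 257×250 mm, 37 mm thick, top at z = 401 mm. It stands on four square legs, each 32×32 mm in cross-section, from z = 0 to the seat underside, each flush with a corner of the seat.

B is a fence section. Two 106×106 mm posts, 1588 mm tall, stand on the floor with a clear span of 2253 mm between their inner faces. Two horizontal rails of 106×92 mm section span the gap between the posts with their undersides at z = 276 mm and z = 1352 mm, flush with the posts' −y face. 11 pickets, each 95 mm wide, 25 mm thick and 1463 mm tall, are fixed to the +y face of the rails with their bottoms at z = 52 mm, evenly spaced across the span with equal gaps (rounded down to the nearest mm) at the −x end and between each pair — any rounding remainder accumulates at the +x end.

The fence section is on the floor beside the stool on its −y side.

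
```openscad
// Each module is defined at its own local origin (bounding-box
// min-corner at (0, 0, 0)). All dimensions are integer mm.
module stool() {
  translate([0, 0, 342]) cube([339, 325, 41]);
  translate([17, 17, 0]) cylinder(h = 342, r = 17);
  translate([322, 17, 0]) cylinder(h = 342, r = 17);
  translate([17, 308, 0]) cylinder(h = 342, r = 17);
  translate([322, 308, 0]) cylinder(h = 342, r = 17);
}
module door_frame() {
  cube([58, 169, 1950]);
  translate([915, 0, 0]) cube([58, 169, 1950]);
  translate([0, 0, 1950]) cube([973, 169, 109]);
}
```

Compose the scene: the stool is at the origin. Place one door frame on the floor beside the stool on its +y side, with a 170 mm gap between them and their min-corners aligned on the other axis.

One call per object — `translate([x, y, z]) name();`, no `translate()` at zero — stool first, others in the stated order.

stool();
translate([0, 495, 0]) door_frame();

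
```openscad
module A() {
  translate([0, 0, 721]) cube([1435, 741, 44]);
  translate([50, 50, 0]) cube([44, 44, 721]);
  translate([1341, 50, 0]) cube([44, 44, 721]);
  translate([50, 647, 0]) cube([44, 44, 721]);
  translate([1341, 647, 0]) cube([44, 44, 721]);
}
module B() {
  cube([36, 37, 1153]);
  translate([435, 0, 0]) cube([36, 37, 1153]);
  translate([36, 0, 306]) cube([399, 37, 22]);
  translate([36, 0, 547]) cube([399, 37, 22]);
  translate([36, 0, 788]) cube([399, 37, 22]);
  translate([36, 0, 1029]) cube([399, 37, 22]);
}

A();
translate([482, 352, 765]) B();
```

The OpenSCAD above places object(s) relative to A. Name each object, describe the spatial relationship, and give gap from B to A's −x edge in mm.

The ladder's min-x is at 482; the table's min-x is 0; gap = 482 mm.

A is a table. B is a ladder. The ladder is on top of the table, centred. The gap from the ladder to the table's −x edge is 482 mm.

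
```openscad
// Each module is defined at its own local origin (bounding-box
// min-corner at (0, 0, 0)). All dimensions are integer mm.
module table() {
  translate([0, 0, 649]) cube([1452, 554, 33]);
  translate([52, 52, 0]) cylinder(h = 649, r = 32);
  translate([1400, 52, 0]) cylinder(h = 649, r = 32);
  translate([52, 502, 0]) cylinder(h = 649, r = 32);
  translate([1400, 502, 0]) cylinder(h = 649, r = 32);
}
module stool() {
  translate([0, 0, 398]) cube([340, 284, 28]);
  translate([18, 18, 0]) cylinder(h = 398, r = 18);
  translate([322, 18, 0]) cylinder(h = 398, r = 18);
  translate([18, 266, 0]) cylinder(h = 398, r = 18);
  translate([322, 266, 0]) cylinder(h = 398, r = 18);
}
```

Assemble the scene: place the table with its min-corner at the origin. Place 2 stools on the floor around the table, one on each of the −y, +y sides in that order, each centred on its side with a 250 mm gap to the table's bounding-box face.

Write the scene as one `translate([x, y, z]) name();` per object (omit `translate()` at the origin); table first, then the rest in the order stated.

table();
translate([556, -534, 0]) stool();
translate([556, 804, 0]) stool();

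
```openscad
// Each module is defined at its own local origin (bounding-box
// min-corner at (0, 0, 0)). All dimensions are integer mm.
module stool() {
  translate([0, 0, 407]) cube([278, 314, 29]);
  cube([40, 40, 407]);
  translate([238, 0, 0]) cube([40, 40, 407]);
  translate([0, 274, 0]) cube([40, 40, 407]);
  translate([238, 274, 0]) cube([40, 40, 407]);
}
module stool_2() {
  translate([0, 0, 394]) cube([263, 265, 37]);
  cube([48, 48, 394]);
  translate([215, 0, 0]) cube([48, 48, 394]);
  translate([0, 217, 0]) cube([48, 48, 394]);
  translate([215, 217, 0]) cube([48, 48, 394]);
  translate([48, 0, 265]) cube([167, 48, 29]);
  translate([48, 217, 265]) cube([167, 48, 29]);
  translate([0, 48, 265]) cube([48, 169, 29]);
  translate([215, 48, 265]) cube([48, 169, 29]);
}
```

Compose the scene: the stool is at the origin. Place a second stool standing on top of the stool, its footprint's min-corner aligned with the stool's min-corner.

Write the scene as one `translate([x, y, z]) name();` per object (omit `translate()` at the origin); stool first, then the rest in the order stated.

stool();
translate([0, 0, 436]) stool_2();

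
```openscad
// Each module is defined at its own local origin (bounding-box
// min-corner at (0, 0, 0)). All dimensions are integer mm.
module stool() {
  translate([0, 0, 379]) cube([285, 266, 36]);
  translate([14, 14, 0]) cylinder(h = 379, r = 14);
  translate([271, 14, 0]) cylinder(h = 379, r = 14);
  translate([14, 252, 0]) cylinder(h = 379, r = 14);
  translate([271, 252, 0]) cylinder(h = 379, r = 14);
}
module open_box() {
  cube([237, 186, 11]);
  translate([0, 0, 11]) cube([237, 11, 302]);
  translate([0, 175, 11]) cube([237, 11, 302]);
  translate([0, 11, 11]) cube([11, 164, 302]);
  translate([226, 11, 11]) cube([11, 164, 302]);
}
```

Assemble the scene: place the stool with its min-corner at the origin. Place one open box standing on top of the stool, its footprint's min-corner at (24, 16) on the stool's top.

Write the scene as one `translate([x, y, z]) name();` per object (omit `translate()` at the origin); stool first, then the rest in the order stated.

stool();
translate([24, 16, 415]) open_box();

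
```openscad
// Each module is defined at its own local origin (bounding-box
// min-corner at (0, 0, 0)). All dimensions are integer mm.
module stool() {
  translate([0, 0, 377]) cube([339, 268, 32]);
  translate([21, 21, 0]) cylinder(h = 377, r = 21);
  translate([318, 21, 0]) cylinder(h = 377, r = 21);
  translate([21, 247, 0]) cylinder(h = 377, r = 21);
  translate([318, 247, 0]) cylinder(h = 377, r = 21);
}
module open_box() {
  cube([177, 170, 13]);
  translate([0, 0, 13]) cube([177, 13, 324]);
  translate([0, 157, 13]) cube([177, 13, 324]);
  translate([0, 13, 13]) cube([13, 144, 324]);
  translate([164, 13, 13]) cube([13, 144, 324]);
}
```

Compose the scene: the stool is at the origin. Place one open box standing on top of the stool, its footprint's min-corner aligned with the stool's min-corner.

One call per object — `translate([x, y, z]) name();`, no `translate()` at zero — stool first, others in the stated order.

stool();
translate([0, 0, 409]) open_box();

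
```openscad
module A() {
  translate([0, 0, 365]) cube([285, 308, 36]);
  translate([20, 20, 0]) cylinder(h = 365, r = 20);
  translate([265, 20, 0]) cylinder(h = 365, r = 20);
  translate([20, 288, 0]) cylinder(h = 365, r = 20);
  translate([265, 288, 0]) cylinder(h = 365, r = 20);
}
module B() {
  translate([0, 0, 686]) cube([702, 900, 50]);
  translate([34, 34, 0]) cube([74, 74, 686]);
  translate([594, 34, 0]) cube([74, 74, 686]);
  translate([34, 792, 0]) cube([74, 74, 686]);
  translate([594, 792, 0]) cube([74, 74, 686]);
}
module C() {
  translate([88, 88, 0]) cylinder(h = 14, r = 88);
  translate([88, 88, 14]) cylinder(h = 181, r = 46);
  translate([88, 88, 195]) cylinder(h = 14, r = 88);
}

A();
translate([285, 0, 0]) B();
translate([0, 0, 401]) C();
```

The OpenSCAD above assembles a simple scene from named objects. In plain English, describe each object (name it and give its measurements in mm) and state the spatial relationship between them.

A is a simple wooden stool: a rectangular seat 285 mm (x) by 308 mm (y), 36 mm thick, top face at z = 401 mm, on four round legs, each 40 mm in diameter. The legs rest on z = 0, each leg's axis is inset half a diameter from the nearest pair of seat edges (so the leg's bounding box is flush with the corner).

B is a rectangular dining table. The top is 702×900×50 mm with its upper surface at z = 736 mm. It stands on four 74×74 mm square legs, each inset 34 mm from the nearest pair of top edges, running from the floor to the underside of the top.

C is a spool: two coaxial disc flanges of radius 88 mm and thickness 14 mm, joined by a core cylinder of radius 46 mm and height 181 mm. The lower flange rests on z = 0 and the three cylinders share a vertical axis.

The table is against the stool's +x side, with their −y faces flush. The spool is on top of the stool.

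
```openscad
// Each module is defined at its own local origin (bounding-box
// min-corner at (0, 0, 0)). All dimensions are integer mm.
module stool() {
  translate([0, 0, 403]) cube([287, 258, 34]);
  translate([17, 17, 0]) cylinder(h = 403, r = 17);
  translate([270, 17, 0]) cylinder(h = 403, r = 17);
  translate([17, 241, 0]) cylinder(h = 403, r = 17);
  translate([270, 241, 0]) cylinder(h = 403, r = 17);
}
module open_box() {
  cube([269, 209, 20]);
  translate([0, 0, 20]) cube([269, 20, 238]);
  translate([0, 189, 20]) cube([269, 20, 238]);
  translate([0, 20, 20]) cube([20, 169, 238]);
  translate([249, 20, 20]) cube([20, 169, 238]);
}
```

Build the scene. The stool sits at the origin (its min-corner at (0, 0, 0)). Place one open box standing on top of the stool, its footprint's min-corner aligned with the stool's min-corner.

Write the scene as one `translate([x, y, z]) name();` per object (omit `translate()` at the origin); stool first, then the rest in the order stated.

stool();
translate([0, 0, 437]) open_box();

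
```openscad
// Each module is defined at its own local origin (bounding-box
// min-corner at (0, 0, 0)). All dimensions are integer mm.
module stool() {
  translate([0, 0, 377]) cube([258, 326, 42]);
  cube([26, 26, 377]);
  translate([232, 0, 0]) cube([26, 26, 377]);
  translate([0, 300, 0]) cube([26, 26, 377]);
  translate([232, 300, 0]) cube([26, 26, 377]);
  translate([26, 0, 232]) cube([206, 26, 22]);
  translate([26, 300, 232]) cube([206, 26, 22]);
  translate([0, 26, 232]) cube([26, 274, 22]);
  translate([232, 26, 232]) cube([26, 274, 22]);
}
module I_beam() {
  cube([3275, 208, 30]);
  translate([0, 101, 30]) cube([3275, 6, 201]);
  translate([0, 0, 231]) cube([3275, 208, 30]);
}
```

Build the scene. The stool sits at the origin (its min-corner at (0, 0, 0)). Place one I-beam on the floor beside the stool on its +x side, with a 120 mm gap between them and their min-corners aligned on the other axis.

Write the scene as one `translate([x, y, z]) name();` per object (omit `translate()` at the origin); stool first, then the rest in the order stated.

stool();
translate([378, 0, 0]) I_beam();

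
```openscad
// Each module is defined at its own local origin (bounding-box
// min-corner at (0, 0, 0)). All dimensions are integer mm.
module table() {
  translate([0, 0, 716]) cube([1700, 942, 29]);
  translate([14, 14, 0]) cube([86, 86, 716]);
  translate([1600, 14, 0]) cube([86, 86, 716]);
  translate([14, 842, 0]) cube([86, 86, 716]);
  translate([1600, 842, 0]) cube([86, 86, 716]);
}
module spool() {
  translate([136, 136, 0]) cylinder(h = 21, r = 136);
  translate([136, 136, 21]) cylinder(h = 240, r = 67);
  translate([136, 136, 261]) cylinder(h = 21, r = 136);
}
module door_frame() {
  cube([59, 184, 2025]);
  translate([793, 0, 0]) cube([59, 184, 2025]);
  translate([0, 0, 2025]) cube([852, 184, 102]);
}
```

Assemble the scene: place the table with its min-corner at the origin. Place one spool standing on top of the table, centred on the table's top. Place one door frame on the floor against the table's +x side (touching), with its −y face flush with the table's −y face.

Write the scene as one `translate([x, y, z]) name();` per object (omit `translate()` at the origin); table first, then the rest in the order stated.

table();
translate([714, 335, 745]) spool();
translate([1700, 0, 0]) door_frame();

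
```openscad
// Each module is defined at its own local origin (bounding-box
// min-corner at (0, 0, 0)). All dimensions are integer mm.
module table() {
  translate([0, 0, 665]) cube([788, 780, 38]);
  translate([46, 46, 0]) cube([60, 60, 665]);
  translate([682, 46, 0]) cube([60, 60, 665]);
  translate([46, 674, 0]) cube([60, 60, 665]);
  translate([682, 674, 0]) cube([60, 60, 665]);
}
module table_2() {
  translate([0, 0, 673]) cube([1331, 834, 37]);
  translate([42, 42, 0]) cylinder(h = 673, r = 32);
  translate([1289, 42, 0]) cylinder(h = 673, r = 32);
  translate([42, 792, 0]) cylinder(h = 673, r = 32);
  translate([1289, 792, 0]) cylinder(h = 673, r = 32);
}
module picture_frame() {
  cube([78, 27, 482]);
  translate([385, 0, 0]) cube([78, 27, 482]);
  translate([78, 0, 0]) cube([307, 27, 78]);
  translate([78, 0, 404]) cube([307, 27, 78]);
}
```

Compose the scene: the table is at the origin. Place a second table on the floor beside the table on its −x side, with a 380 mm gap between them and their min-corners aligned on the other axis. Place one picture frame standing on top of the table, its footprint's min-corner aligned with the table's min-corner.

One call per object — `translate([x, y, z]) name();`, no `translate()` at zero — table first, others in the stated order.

table();
translate([-1711, 0, 0]) table_2();
translate([0, 0, 703]) picture_frame();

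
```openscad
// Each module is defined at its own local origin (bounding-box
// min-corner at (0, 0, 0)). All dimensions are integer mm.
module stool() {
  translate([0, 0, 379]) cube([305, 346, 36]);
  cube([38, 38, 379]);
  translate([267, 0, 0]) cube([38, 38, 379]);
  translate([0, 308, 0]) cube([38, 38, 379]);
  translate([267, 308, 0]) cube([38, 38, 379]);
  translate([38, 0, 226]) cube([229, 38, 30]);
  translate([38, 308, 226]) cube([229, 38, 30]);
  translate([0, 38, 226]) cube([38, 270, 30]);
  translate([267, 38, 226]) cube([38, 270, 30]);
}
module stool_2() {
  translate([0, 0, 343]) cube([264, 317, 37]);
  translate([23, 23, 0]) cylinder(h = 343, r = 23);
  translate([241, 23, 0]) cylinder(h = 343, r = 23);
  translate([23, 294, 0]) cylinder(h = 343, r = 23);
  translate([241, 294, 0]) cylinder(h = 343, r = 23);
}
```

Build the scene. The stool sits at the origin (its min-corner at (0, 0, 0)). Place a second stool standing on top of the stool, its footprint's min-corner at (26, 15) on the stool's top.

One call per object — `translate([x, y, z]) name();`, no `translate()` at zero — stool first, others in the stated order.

stool();
translate([26, 15, 415]) stool_2();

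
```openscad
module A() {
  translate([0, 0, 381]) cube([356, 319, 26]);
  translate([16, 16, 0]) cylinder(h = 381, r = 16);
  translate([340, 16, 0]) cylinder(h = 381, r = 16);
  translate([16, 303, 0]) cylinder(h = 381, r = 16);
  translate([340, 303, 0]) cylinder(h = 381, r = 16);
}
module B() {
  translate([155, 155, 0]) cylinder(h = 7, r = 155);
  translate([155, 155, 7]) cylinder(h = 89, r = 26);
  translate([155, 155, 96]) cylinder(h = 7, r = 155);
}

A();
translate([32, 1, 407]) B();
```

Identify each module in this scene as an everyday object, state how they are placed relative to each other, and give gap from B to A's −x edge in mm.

A is a stool. B is a spool. The spool is on top of the stool. The gap from the spool to the stool's −x edge is 32 mm.

The spool's min-x is at 32; the stool's min-x is 0; gap = 32 mm.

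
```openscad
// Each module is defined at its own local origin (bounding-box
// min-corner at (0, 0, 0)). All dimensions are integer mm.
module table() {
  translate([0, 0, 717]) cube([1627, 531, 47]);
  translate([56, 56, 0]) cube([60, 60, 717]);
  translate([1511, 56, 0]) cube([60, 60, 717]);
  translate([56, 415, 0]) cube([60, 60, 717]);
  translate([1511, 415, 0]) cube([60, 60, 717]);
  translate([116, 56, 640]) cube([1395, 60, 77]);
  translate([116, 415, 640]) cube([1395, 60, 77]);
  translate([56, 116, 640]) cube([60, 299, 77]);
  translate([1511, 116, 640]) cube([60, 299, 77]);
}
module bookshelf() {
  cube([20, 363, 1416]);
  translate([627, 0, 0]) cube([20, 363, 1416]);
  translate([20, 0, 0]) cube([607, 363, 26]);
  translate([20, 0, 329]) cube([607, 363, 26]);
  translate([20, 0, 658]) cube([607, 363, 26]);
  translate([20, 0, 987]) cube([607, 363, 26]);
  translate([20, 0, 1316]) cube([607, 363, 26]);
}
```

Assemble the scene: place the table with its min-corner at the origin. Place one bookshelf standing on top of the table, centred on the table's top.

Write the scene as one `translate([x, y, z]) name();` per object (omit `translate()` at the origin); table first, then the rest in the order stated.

table();
translate([490, 84, 764]) bookshelf();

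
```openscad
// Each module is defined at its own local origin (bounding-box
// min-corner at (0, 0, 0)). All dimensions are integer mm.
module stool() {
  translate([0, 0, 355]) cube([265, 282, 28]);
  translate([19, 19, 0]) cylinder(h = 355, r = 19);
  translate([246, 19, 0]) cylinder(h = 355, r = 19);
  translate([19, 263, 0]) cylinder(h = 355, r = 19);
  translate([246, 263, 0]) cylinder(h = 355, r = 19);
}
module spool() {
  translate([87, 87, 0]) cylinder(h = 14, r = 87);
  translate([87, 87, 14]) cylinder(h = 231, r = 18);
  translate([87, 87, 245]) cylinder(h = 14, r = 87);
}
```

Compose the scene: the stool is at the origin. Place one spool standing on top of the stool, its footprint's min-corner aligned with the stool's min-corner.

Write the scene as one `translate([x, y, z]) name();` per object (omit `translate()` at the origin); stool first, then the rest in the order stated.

stool();
translate([0, 0, 383]) spool();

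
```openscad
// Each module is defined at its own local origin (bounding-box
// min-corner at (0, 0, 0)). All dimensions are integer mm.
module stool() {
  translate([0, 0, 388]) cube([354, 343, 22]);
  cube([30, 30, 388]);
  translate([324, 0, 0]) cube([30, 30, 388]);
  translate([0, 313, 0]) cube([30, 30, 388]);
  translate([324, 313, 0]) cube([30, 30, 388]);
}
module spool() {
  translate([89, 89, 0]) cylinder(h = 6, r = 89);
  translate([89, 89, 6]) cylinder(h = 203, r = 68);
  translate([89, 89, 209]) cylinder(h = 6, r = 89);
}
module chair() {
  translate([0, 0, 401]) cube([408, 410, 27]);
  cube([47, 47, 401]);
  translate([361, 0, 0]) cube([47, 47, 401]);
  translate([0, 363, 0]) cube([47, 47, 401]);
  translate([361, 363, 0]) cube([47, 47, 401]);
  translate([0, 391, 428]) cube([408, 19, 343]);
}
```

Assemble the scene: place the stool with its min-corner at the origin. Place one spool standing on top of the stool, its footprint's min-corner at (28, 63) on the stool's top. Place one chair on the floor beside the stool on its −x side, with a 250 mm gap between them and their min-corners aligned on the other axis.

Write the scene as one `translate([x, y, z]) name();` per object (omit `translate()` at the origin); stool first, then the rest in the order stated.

stool();
translate([28, 63, 410]) spool();
translate([-658, 0, 0]) chair();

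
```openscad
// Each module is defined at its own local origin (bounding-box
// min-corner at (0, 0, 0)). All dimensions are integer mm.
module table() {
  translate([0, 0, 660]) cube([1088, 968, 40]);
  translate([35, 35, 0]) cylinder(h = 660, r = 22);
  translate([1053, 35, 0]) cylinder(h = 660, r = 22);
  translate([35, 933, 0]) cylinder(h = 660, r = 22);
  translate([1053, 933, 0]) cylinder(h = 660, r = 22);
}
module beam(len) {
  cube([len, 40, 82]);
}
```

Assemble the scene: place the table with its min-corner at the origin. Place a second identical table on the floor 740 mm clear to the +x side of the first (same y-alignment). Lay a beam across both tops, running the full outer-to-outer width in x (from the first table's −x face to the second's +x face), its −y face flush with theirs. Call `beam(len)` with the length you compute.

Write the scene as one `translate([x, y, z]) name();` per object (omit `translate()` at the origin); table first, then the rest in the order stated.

table();
translate([1828, 0, 0]) table();
translate([0, 0, 700]) beam(2916);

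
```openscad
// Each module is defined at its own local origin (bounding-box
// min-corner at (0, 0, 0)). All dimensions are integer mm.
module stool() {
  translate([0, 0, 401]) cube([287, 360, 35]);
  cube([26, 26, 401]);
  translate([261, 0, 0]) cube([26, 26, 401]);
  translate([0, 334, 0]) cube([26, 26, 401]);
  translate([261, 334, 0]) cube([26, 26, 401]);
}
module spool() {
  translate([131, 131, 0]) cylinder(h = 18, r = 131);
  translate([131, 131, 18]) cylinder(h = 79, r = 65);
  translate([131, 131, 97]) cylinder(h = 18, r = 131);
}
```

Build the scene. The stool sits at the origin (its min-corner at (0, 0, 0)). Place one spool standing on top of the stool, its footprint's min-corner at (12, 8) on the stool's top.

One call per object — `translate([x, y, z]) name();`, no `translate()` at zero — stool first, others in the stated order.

stool();
translate([12, 8, 436]) spool();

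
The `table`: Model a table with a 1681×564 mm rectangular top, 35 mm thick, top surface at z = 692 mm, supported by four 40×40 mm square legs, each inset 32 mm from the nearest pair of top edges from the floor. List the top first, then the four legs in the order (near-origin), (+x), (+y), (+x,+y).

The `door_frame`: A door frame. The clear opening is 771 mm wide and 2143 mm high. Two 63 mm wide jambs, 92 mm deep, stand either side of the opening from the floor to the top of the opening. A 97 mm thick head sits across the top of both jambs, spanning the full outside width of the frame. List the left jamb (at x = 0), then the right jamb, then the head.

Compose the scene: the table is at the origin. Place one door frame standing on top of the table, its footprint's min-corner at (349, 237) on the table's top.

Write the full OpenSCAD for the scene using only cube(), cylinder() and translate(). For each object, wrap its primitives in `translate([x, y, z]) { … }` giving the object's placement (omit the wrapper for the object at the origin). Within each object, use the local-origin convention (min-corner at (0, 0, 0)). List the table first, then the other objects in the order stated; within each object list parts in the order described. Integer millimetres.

translate([0, 0, 657]) cube([1681, 564, 35]);
translate([32, 32, 0]) cube([40, 40, 657]);
translate([1609, 32, 0]) cube([40, 40, 657]);
translate([32, 492, 0]) cube([40, 40, 657]);
translate([1609, 492, 0]) cube([40, 40, 657]);
translate([349, 237, 692]) {
  cube([63, 92, 2143]);
  translate([834, 0, 0]) cube([63, 92, 2143]);
  translate([0, 0, 2143]) cube([897, 92, 97]);
}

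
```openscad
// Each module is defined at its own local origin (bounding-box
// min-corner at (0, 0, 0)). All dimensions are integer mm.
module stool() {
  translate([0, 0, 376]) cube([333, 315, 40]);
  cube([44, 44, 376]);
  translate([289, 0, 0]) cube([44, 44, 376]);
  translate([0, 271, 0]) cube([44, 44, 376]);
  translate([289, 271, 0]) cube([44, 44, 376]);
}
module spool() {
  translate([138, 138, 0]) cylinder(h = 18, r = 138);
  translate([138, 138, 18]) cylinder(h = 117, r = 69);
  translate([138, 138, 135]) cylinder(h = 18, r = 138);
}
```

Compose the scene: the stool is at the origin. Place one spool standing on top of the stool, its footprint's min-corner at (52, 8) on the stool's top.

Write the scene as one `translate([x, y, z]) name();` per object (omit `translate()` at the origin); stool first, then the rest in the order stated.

stool();
translate([52, 8, 416]) spool();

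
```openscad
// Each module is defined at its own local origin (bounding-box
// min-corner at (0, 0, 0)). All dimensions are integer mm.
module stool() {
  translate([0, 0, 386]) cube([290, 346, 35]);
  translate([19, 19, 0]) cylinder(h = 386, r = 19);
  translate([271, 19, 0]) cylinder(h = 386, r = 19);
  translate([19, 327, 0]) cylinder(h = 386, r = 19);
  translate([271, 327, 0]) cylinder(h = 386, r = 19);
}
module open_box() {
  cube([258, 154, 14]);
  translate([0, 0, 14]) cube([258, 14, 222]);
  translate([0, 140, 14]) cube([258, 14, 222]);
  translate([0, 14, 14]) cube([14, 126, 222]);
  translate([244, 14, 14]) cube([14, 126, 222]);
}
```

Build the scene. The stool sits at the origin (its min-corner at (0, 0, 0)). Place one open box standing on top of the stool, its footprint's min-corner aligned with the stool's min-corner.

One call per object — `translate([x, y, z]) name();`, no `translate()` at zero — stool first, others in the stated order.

stool();
translate([0, 0, 421]) open_box();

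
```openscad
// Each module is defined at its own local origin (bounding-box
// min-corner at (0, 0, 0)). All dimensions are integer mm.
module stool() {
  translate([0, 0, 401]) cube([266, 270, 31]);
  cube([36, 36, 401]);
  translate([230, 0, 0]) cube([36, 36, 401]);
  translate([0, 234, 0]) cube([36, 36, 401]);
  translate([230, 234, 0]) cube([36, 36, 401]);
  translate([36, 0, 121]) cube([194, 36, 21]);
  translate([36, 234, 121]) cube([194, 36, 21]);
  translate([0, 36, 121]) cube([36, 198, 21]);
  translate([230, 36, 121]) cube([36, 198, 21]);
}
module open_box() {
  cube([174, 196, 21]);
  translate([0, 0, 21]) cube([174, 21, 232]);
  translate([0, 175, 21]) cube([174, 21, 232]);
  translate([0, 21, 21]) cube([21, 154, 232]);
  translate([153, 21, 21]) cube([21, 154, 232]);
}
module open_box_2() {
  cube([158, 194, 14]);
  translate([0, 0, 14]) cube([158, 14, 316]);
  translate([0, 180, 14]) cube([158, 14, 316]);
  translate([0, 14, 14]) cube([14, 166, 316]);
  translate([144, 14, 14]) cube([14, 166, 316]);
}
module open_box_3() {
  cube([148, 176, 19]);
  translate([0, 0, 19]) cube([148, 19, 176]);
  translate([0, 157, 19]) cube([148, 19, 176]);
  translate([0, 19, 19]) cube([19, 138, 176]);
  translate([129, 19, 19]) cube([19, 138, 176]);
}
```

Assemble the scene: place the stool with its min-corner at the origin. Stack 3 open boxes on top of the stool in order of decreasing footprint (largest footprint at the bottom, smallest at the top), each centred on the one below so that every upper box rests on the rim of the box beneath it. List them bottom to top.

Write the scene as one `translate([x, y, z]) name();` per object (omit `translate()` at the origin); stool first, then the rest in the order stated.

stool();
translate([46, 37, 432]) open_box();
translate([54, 38, 685]) open_box_2();
translate([59, 47, 1015]) open_box_3();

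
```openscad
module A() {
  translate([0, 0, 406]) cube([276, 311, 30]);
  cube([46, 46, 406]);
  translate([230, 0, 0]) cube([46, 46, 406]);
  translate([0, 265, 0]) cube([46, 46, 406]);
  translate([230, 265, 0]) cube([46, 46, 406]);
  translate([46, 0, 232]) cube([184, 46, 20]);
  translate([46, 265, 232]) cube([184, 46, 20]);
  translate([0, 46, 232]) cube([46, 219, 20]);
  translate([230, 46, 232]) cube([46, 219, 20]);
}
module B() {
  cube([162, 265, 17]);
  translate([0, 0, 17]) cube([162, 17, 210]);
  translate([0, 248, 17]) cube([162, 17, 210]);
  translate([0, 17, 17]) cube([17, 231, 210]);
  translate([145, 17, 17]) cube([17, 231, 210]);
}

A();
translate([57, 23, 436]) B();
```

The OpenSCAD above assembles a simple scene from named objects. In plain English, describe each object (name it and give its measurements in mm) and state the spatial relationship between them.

A is a four-legged stool. The seat is a 276×311×30 mm slab whose top surface is at z = 436 mm; four square legs, each 46×46 mm in cross-section, run from the floor (z = 0) to the underside of the seat, each flush with a corner of the seat. Four stretchers, 46 mm wide and 20 mm tall, connect adjacent legs with their undersides at z = 232 mm, each running between the inner faces of the legs it joins and aligned with the legs' outer faces on the other axis.

B is an open-topped rectangular box: outside dimensions 162×265×227 mm, with a uniform wall and base thickness of 17 mm. The base is a full 162×265 slab on the floor; four walls sit on top of the base. The front and back walls (the −y and +y sides) span the full width; the two side walls fit between them.

The open box is on top of the stool, centred.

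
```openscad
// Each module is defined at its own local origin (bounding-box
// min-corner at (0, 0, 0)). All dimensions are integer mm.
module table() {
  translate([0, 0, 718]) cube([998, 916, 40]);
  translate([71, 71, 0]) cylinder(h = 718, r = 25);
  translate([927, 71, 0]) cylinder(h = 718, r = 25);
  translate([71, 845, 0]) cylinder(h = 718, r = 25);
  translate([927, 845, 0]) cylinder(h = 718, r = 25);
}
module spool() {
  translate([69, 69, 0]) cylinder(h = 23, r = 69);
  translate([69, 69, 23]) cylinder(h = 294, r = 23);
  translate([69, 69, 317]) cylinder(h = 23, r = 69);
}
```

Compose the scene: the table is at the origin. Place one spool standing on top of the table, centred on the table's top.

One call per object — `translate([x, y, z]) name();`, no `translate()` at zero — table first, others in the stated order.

table();
translate([430, 389, 758]) spool();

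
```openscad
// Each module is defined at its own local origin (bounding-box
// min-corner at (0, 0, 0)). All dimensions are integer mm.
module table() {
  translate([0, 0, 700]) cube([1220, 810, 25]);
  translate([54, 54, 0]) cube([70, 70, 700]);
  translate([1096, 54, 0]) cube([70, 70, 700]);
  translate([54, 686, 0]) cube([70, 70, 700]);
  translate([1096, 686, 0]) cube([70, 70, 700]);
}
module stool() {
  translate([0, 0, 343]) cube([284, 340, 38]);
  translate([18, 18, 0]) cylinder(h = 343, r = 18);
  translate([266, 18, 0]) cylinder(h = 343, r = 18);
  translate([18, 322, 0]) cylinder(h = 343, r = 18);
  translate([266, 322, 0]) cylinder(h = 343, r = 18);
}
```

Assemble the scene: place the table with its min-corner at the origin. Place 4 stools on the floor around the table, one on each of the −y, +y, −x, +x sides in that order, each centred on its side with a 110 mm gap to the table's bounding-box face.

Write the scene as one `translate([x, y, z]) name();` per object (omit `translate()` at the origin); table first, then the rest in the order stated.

table();
translate([468, -450, 0]) stool();
translate([468, 920, 0]) stool();
translate([-394, 235, 0]) stool();
translate([1330, 235, 0]) stool();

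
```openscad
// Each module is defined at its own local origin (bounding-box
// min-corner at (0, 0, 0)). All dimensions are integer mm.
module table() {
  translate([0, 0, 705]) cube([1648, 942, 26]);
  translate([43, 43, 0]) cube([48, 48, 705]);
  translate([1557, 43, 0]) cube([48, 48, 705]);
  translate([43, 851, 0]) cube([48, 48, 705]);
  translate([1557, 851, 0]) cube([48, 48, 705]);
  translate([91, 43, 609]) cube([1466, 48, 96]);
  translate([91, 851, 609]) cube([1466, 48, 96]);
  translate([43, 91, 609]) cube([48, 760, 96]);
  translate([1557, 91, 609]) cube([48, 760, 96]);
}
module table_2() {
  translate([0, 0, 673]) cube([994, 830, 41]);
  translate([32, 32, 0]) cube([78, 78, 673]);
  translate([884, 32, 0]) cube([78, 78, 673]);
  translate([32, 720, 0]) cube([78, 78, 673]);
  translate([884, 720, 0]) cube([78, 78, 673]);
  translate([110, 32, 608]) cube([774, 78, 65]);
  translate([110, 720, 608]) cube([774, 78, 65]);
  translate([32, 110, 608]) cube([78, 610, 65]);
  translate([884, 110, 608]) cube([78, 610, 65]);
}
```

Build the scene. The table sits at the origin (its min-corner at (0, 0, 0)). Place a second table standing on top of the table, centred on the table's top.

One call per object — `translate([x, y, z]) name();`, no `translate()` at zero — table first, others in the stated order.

table();
translate([327, 56, 731]) table_2();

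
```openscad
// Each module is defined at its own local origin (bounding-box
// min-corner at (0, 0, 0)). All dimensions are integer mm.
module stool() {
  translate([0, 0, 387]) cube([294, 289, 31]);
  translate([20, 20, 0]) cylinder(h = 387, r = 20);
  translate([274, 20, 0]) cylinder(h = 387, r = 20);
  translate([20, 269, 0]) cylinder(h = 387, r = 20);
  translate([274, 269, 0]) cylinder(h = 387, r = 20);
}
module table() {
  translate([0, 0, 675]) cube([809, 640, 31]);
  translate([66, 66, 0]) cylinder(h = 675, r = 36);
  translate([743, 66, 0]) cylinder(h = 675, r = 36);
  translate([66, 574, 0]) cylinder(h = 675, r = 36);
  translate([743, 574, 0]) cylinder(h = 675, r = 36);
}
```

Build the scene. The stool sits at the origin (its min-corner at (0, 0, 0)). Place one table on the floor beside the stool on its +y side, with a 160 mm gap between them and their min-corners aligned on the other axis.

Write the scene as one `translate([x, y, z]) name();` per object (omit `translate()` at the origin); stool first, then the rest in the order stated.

stool();
translate([0, 449, 0]) table();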